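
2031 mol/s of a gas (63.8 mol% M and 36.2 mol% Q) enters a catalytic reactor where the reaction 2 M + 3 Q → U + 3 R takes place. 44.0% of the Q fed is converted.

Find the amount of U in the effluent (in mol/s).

Q reacted = 0.44 × 735.2 = 323.5 mol/s; ν_Q = −3, so ξ = 323.5/3 = 107.8 mol/s.
Outlet amounts (n = n₀ + ν ξ):
  M: 1296 − 2(107.8) = 1080
  Q: 735.2 − 3(107.8) = 411.7
  U: 0 + 1(107.8) = 107.8
  R: 0 + 3(107.8) = 323.5

108 mol/s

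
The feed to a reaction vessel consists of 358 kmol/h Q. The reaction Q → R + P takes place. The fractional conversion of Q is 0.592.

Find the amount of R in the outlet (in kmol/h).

212 kmol/h

Q reacted = 0.592 × 358 = 211.9 kmol/h; ν_Q = −1, so ξ = 211.9/1 = 211.9 kmol/h.
Outlet amounts (n = n₀ + ν ξ):
  Q: 358 − 1(211.9) = 146.1
  R: 0 + 1(211.9) = 211.9
  P: 0 + 1(211.9) = 211.9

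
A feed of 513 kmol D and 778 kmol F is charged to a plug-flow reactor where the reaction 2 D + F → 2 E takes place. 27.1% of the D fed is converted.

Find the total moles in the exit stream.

1220 kmol

D reacted = 0.271 × 513 = 139 kmol; ν_D = −2, so ξ = 139/2 = 69.51 kmol.
Outlet amounts (n = n₀ + ν ξ):
  D: 513 − 2(69.51) = 374
  F: 778 − 1(69.51) = 708.5
  E: 0 + 2(69.51) = 139
Total out = 374 + 708.5 + 139 = 1221 kmol.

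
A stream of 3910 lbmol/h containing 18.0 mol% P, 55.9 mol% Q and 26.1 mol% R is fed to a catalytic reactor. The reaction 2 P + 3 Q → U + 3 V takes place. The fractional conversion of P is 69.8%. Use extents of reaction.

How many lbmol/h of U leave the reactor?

246 lbmol/h

P reacted = 0.698 × 703.8 = 491.3 lbmol/h; ν_P = −2, so ξ = 491.3/2 = 245.6 lbmol/h.
Outlet amounts (n = n₀ + ν ξ):
  P: 703.8 − 2(245.6) = 212.5
  Q: 2186 − 3(245.6) = 1449
  U: 0 + 1(245.6) = 245.6
  V: 0 + 3(245.6) = 736.9
  R: 1021 (inert)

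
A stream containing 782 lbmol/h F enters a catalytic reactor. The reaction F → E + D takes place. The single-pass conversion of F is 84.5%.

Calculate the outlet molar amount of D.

F reacted = 0.845 × 782 = 660.8 lbmol/h; ν_F = −1, so ξ = 660.8/1 = 660.8 lbmol/h.
Outlet amounts (n = n₀ + ν ξ):
  F: 782 − 1(660.8) = 121.2
  E: 0 + 1(660.8) = 660.8
  D: 0 + 1(660.8) = 660.8

661 lbmol/h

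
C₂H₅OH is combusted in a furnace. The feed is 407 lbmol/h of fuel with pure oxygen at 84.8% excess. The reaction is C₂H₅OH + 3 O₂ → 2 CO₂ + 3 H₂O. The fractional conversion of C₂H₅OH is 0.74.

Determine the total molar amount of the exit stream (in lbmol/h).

Stoichiometric O₂ = 3 × 407 = 1221 lbmol/h; O₂ fed = 1221 × 1.848 = 2256 lbmol/h.
Fuel reacted = 0.74 × 407 → ξ = 301.2 lbmol/h.
Outlet (n = n₀ + ν ξ):
  C₂H₅OH: 407 − 1(301.2) = 105.8
  O₂: 2256 − 3(301.2) = 1353
  CO₂: 0 + 2(301.2) = 602.4
  H₂O: 0 + 3(301.2) = 903.5
Total out = 105.8 + 1353 + 602.4 + 903.5 = 2965 lbmol/h.

2960 lbmol/h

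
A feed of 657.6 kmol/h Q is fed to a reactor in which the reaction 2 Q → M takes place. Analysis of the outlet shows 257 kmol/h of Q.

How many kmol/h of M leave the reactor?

For Q: n = n₀ − 2ξ → 257 = 657.6 − 2ξ, giving ξ = 200.3 kmol/h.
Outlet amounts (n = n₀ + ν ξ):
  Q: 657.6 − 2(200.3) = 257
  M: 0 + 1(200.3) = 200.3

200 kmol/h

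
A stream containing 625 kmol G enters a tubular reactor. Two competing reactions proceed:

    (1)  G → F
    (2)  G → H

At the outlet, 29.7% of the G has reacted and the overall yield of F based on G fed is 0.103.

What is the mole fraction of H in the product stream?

0.194

Yield of F: 1ξ₁ / 625 = 0.103 → ξ₁ = 64.38 kmol.
Conversion of G: 1ξ₁ + 1ξ₂ = 0.297 × 625 = 185.6 → ξ₂ = 121.2 kmol.
Outlet amounts (n = n₀ + Σ ν·ξ):
  G: 625 − 1(64.38) − 1(121.2) = 439.4
  F: 0 + 1(64.38) = 64.38
  H: 0 + 1(121.2) = 121.2
Total out = 625 kmol; y_H = 121.2 / 625 = 0.194.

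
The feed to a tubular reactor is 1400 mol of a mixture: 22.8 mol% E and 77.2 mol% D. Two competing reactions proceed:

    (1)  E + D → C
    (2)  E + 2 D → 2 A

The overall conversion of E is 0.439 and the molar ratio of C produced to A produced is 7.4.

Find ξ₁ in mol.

ξ₁ = 131 mol

Conversion of E: E consumed = 0.439 × 319.2 = 140.1 mol = 1ξ₁ + 1ξ₂.
Selectivity: 1ξ₁ / (2ξ₂) = 7.4 → ξ₁ = 14.8 ξ₂.
Substitute: (1·14.8 + 1) ξ₂ = 140.1 → ξ₂ = 8.869 mol, ξ₁ = 131.3 mol.
Outlet amounts (n = n₀ + Σ ν·ξ):
  E: 319.2 − 1(131.3) − 1(8.869) = 179.1
  D: 1081 − 1(131.3) − 2(8.869) = 931.8
  C: 0 + 1(131.3) = 131.3
  A: 0 + 2(8.869) = 17.74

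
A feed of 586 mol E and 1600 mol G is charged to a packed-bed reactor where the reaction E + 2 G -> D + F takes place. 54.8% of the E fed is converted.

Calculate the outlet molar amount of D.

E reacted = 0.548 × 586 = 321.1 mol; ν_E = −1, so ξ = 321.1/1 = 321.1 mol.
Outlet amounts (n = n₀ + ν ξ):
  E: 586 − 1(321.1) = 264.9
  G: 1600 − 2(321.1) = 957.7
  D: 0 + 1(321.1) = 321.1
  F: 0 + 1(321.1) = 321.1

321 mol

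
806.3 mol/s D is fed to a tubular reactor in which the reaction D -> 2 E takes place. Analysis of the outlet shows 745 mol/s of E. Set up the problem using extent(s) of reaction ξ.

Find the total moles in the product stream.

For E: n = n₀ + 2ξ → 745 = 0 + 2ξ, giving ξ = 372.5 mol/s.
Outlet amounts (n = n₀ + ν ξ):
  D: 806.3 − 1(372.5) = 433.8
  E: 0 + 2(372.5) = 745
Total out = 433.8 + 745 = 1179 mol/s.

1180 mol/s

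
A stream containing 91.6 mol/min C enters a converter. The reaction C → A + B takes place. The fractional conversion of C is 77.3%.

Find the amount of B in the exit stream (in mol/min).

C reacted = 0.773 × 91.6 = 70.81 mol/min; ν_C = −1, so ξ = 70.81/1 = 70.81 mol/min.
Outlet amounts (n = n₀ + ν ξ):
  C: 91.6 − 1(70.81) = 20.79
  A: 0 + 1(70.81) = 70.81
  B: 0 + 1(70.81) = 70.81

70.8 mol/min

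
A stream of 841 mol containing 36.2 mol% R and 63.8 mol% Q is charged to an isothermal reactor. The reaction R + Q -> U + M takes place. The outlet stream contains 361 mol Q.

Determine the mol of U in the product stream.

176 mol

For Q: n = n₀ − 1ξ → 361 = 536.6 − 1ξ, giving ξ = 175.6 mol.
Outlet amounts (n = n₀ + ν ξ):
  R: 304.4 − 1(175.6) = 128.9
  Q: 536.6 − 1(175.6) = 361
  U: 0 + 1(175.6) = 175.6
  M: 0 + 1(175.6) = 175.6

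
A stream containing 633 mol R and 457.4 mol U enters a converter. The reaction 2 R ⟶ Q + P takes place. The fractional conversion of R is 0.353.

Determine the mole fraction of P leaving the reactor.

R reacted = 0.353 × 633 = 223.4 mol; ν_R = −2, so ξ = 223.4/2 = 111.7 mol.
Outlet amounts (n = n₀ + ν ξ):
  R: 633 − 2(111.7) = 409.6
  Q: 0 + 1(111.7) = 111.7
  P: 0 + 1(111.7) = 111.7
  U: 457.4 (inert)
Total out = 1090 mol; y_P = 111.7 / 1090 = 0.1025.

0.102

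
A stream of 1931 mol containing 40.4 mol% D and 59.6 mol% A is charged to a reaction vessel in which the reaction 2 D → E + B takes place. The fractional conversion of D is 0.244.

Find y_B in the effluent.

D reacted = 0.244 × 780.1 = 190.4 mol; ν_D = −2, so ξ = 190.4/2 = 95.18 mol.
Outlet amounts (n = n₀ + ν ξ):
  D: 780.1 − 2(95.18) = 589.8
  E: 0 + 1(95.18) = 95.18
  B: 0 + 1(95.18) = 95.18
  A: 1151 (inert)
Total out = 1931 mol; y_B = 95.18 / 1931 = 0.04929.

0.0493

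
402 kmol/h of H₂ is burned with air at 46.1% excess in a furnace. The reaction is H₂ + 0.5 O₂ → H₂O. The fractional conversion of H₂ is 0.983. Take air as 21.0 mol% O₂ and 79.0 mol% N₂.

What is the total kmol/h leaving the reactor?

1600 kmol/h

Stoichiometric O₂ = 0.5 × 402 = 201 kmol/h; O₂ fed = 201 × 1.461 = 293.7 kmol/h.
N₂ fed = 293.7 × 79/21 = 1105 kmol/h.
Fuel reacted = 0.983 × 402 → ξ = 395.2 kmol/h.
Outlet (n = n₀ + ν ξ):
  H₂: 402 − 1(395.2) = 6.834
  O₂: 293.7 − 0.5(395.2) = 96.08
  N₂: 1105 (inert)
  H₂O: 0 + 1(395.2) = 395.2
Total out = 6.834 + 96.08 + 1105 + 395.2 = 1603 kmol/h.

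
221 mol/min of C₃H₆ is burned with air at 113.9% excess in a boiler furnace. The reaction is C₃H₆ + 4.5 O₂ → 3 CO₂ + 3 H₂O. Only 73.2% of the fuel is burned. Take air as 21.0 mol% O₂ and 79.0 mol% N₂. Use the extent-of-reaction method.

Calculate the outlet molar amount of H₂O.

Stoichiometric O₂ = 4.5 × 221 = 994.5 mol/min; O₂ fed = 994.5 × 2.139 = 2127 mol/min.
N₂ fed = 2127 × 79/21 = 8002 mol/min.
Fuel reacted = 0.732 × 221 → ξ = 161.8 mol/min.
Outlet (n = n₀ + ν ξ):
  C₃H₆: 221 − 1(161.8) = 59.23
  O₂: 2127 − 4.5(161.8) = 1399
  N₂: 8002 (inert)
  CO₂: 0 + 3(161.8) = 485.3
  H₂O: 0 + 3(161.8) = 485.3

485 mol/min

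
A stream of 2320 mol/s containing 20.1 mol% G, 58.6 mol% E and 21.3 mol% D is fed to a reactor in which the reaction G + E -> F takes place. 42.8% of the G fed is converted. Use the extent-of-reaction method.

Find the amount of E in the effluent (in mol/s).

1160 mol/s

G reacted = 0.428 × 466.3 = 199.6 mol/s; ν_G = −1, so ξ = 199.6/1 = 199.6 mol/s.
Outlet amounts (n = n₀ + ν ξ):
  G: 466.3 − 1(199.6) = 266.7
  E: 1360 − 1(199.6) = 1160
  F: 0 + 1(199.6) = 199.6
  D: 494.2 (inert)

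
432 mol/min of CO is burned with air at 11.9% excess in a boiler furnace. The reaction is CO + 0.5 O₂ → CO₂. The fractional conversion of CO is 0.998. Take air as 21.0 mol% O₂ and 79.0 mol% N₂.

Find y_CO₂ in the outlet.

Stoichiometric O₂ = 0.5 × 432 = 216 mol/min; O₂ fed = 216 × 1.119 = 241.7 mol/min.
N₂ fed = 241.7 × 79/21 = 909.3 mol/min.
Fuel reacted = 0.998 × 432 → ξ = 431.1 mol/min.
Outlet (n = n₀ + ν ξ):
  CO: 432 − 1(431.1) = 0.864
  O₂: 241.7 − 0.5(431.1) = 26.14
  N₂: 909.3 (inert)
  CO₂: 0 + 1(431.1) = 431.1
Total out = 1367 mol/min; y_CO₂ = 431.1 / 1367 = 0.3153.

0.315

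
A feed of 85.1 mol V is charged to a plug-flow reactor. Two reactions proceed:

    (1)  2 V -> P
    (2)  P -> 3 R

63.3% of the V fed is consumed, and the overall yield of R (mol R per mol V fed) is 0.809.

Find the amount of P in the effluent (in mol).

Conversion of V: V consumed = 2ξ₁ = 0.633 × 85.1 → ξ₁ = 26.93 mol.
Yield of R: 3ξ₂ / 85.1 = 0.809 → ξ₂ = 22.95 mol.
Outlet amounts (n = n₀ + Σ ν·ξ):
  V: 85.1 − 2(26.93) = 31.23
  P: 0 + 1(26.93) − 1(22.95) = 3.986
  R: 0 + 3(22.95) = 68.85

3.99 mol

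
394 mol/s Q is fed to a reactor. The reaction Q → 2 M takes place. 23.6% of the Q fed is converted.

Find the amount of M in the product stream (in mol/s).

186 mol/s

Q reacted = 0.236 × 394 = 92.98 mol/s; ν_Q = −1, so ξ = 92.98/1 = 92.98 mol/s.
Outlet amounts (n = n₀ + ν ξ):
  Q: 394 − 1(92.98) = 301
  M: 0 + 2(92.98) = 186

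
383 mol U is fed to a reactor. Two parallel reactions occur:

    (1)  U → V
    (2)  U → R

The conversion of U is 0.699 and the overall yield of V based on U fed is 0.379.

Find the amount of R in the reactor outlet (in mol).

123 mol

Yield of V: 1ξ₁ / 383 = 0.379 → ξ₁ = 145.2 mol.
Conversion of U: 1ξ₁ + 1ξ₂ = 0.699 × 383 = 267.7 → ξ₂ = 122.6 mol.
Outlet amounts (n = n₀ + Σ ν·ξ):
  U: 383 − 1(145.2) − 1(122.6) = 115.3
  V: 0 + 1(145.2) = 145.2
  R: 0 + 1(122.6) = 122.6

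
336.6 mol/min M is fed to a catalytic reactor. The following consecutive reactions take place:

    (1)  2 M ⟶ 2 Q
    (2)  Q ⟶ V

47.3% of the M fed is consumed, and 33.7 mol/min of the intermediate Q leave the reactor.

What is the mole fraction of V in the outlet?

0.373

Conversion of M: M consumed = 2ξ₁ = 0.473 × 336.6 → ξ₁ = 79.61 mol/min.
Q balance: n_Q = 0 + 2ξ₁ − 1ξ₂ = 33.7 → ξ₂ = (2·79.61 − 33.7)/1 = 125.5 mol/min.
Outlet amounts (n = n₀ + Σ ν·ξ):
  M: 336.6 − 2(79.61) = 177.4
  Q: 0 + 2(79.61) − 1(125.5) = 33.7
  V: 0 + 1(125.5) = 125.5
Total out = 336.6 mol/min; y_V = 125.5 / 336.6 = 0.3729.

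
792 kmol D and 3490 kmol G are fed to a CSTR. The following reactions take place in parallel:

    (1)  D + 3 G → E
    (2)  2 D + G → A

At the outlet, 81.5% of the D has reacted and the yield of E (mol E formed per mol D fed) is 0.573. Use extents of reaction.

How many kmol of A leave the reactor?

95.8 kmol

Yield of E: 1ξ₁ / 792 = 0.573 → ξ₁ = 453.8 kmol.
Conversion of D: 1ξ₁ + 2ξ₂ = 0.815 × 792 = 645.5 → ξ₂ = 95.83 kmol.
Outlet amounts (n = n₀ + Σ ν·ξ):
  D: 792 − 1(453.8) − 2(95.83) = 146.5
  G: 3490 − 3(453.8) − 1(95.83) = 2033
  E: 0 + 1(453.8) = 453.8
  A: 0 + 1(95.83) = 95.83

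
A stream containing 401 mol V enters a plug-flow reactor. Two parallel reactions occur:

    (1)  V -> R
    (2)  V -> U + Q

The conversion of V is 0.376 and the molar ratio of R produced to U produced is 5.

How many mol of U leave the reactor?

25.1 mol

Conversion of V: V consumed = 0.376 × 401 = 150.8 mol = 1ξ₁ + 1ξ₂.
Selectivity: 1ξ₁ / (1ξ₂) = 5 → ξ₁ = 5 ξ₂.
Substitute: (1·5 + 1) ξ₂ = 150.8 → ξ₂ = 25.13 mol, ξ₁ = 125.6 mol.
Outlet amounts (n = n₀ + Σ ν·ξ):
  V: 401 − 1(125.6) − 1(25.13) = 250.2
  R: 0 + 1(125.6) = 125.6
  U: 0 + 1(25.13) = 25.13
  Q: 0 + 1(25.13) = 25.13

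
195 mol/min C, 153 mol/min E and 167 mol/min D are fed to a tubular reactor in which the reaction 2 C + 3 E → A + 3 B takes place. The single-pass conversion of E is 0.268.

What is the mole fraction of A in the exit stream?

E reacted = 0.268 × 153 = 41 mol/min; ν_E = −3, so ξ = 41/3 = 13.67 mol/min.
Outlet amounts (n = n₀ + ν ξ):
  C: 195 − 2(13.67) = 167.7
  E: 153 − 3(13.67) = 112
  A: 0 + 1(13.67) = 13.67
  B: 0 + 3(13.67) = 41
  D: 167 (inert)
Total out = 501.3 mol/min; y_A = 13.67 / 501.3 = 0.02726.

0.0273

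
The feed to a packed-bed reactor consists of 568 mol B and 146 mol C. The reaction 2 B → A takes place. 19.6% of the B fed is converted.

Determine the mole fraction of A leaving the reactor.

B reacted = 0.196 × 568 = 111.3 mol; ν_B = −2, so ξ = 111.3/2 = 55.66 mol.
Outlet amounts (n = n₀ + ν ξ):
  B: 568 − 2(55.66) = 456.7
  A: 0 + 1(55.66) = 55.66
  C: 146 (inert)
Total out = 658.3 mol; y_A = 55.66 / 658.3 = 0.08455.

0.0846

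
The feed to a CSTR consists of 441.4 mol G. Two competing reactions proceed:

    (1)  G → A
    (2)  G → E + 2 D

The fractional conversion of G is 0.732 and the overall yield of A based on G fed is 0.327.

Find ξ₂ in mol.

Yield of A: 1ξ₁ / 441.4 = 0.327 → ξ₁ = 144.3 mol.
Conversion of G: 1ξ₁ + 1ξ₂ = 0.732 × 441.4 = 323.1 → ξ₂ = 178.8 mol.
Outlet amounts (n = n₀ + Σ ν·ξ):
  G: 441.4 − 1(144.3) − 1(178.8) = 118.3
  A: 0 + 1(144.3) = 144.3
  E: 0 + 1(178.8) = 178.8
  D: 0 + 2(178.8) = 357.5

ξ₂ = 179 mol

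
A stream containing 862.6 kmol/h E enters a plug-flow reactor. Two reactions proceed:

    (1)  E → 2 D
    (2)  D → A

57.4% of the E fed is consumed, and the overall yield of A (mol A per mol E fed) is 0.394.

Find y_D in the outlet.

0.479

Conversion of E: E consumed = 1ξ₁ = 0.574 × 862.6 → ξ₁ = 495.1 kmol/h.
Yield of A: 1ξ₂ / 862.6 = 0.394 → ξ₂ = 339.9 kmol/h.
Outlet amounts (n = n₀ + Σ ν·ξ):
  E: 862.6 − 1(495.1) = 367.5
  D: 0 + 2(495.1) − 1(339.9) = 650.4
  A: 0 + 1(339.9) = 339.9
Total out = 1358 kmol/h; y_D = 650.4 / 1358 = 0.479.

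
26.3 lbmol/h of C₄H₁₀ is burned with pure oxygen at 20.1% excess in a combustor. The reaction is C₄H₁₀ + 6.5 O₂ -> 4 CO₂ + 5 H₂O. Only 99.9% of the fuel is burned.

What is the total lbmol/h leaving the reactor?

Stoichiometric O₂ = 6.5 × 26.3 = 171 lbmol/h; O₂ fed = 171 × 1.201 = 205.3 lbmol/h.
Fuel reacted = 0.999 × 26.3 → ξ = 26.27 lbmol/h.
Outlet (n = n₀ + ν ξ):
  C₄H₁₀: 26.3 − 1(26.27) = 0.0263
  O₂: 205.3 − 6.5(26.27) = 34.53
  CO₂: 0 + 4(26.27) = 105.1
  H₂O: 0 + 5(26.27) = 131.4
Total out = 0.0263 + 34.53 + 105.1 + 131.4 = 271 lbmol/h.

271 lbmol/h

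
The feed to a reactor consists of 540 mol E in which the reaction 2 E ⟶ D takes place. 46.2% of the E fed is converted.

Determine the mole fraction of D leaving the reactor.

0.3

E reacted = 0.462 × 540 = 249.5 mol; ν_E = −2, so ξ = 249.5/2 = 124.7 mol.
Outlet amounts (n = n₀ + ν ξ):
  E: 540 − 2(124.7) = 290.5
  D: 0 + 1(124.7) = 124.7
Total out = 415.3 mol; y_D = 124.7 / 415.3 = 0.3004.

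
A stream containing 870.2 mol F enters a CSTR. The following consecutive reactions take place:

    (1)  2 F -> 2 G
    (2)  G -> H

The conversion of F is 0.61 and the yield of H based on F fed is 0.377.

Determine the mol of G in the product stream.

203 mol

Conversion of F: F consumed = 2ξ₁ = 0.61 × 870.2 → ξ₁ = 265.4 mol.
Yield of H: 1ξ₂ / 870.2 = 0.377 → ξ₂ = 328.1 mol.
Outlet amounts (n = n₀ + Σ ν·ξ):
  F: 870.2 − 2(265.4) = 339.4
  G: 0 + 2(265.4) − 1(328.1) = 202.8
  H: 0 + 1(328.1) = 328.1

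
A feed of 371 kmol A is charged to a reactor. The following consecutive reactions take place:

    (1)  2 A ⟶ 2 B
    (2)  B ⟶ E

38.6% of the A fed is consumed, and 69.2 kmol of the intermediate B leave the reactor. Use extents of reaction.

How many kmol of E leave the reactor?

Conversion of A: A consumed = 2ξ₁ = 0.386 × 371 → ξ₁ = 71.6 kmol.
B balance: n_B = 0 + 2ξ₁ − 1ξ₂ = 69.2 → ξ₂ = (2·71.6 − 69.2)/1 = 74.01 kmol.
Outlet amounts (n = n₀ + Σ ν·ξ):
  A: 371 − 2(71.6) = 227.8
  B: 0 + 2(71.6) − 1(74.01) = 69.2
  E: 0 + 1(74.01) = 74.01

74 kmol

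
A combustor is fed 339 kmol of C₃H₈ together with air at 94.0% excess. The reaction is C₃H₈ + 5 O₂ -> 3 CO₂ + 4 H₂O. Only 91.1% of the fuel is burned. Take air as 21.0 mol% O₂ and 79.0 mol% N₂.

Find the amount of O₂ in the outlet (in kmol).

1740 kmol

Stoichiometric O₂ = 5 × 339 = 1695 kmol; O₂ fed = 1695 × 1.940 = 3288 kmol.
N₂ fed = 3288 × 79/21 = 12370 kmol.
Fuel reacted = 0.911 × 339 → ξ = 308.8 kmol.
Outlet (n = n₀ + ν ξ):
  C₃H₈: 339 − 1(308.8) = 30.17
  O₂: 3288 − 5(308.8) = 1744
  N₂: 12370 (inert)
  CO₂: 0 + 3(308.8) = 926.5
  H₂O: 0 + 4(308.8) = 1235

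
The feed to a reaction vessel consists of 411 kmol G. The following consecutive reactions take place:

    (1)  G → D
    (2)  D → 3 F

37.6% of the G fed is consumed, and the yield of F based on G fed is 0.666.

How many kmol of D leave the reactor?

Conversion of G: G consumed = 1ξ₁ = 0.376 × 411 → ξ₁ = 154.5 kmol.
Yield of F: 3ξ₂ / 411 = 0.666 → ξ₂ = 91.24 kmol.
Outlet amounts (n = n₀ + Σ ν·ξ):
  G: 411 − 1(154.5) = 256.5
  D: 0 + 1(154.5) − 1(91.24) = 63.29
  F: 0 + 3(91.24) = 273.7

63.3 kmol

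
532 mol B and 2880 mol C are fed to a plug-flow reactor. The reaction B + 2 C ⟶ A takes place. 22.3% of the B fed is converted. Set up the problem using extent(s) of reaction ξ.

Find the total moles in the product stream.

B reacted = 0.223 × 532 = 118.6 mol; ν_B = −1, so ξ = 118.6/1 = 118.6 mol.
Outlet amounts (n = n₀ + ν ξ):
  B: 532 − 1(118.6) = 413.4
  C: 2880 − 2(118.6) = 2643
  A: 0 + 1(118.6) = 118.6
Total out = 413.4 + 2643 + 118.6 = 3175 mol.

3170 mol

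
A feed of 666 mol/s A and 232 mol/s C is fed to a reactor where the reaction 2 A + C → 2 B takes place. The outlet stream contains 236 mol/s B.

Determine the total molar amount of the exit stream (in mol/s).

780 mol/s

For B: n = n₀ + 2ξ → 236 = 0 + 2ξ, giving ξ = 118 mol/s.
Outlet amounts (n = n₀ + ν ξ):
  A: 666 − 2(118) = 430
  C: 232 − 1(118) = 114
  B: 0 + 2(118) = 236
Total out = 430 + 114 + 236 = 780 mol/s.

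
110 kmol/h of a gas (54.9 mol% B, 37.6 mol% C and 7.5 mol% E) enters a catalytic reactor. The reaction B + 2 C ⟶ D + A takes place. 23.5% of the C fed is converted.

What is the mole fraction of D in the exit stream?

0.0462

C reacted = 0.235 × 41.36 = 9.72 kmol/h; ν_C = −2, so ξ = 9.72/2 = 4.86 kmol/h.
Outlet amounts (n = n₀ + ν ξ):
  B: 60.39 − 1(4.86) = 55.53
  C: 41.36 − 2(4.86) = 31.64
  D: 0 + 1(4.86) = 4.86
  A: 0 + 1(4.86) = 4.86
  E: 8.25 (inert)
Total out = 105.1 kmol/h; y_D = 4.86 / 105.1 = 0.04622.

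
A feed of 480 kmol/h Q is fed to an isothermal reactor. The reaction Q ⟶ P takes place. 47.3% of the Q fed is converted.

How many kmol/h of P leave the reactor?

227 kmol/h

Q reacted = 0.473 × 480 = 227 kmol/h; ν_Q = −1, so ξ = 227/1 = 227 kmol/h.
Outlet amounts (n = n₀ + ν ξ):
  Q: 480 − 1(227) = 253
  P: 0 + 1(227) = 227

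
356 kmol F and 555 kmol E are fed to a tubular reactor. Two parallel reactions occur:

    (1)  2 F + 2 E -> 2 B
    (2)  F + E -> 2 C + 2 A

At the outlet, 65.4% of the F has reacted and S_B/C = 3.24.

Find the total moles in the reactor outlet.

Conversion of F: F consumed = 0.654 × 356 = 232.8 kmol = 2ξ₁ + 1ξ₂.
Selectivity: 2ξ₁ / (2ξ₂) = 3.24 → ξ₁ = 3.24 ξ₂.
Substitute: (2·3.24 + 1) ξ₂ = 232.8 → ξ₂ = 31.13 kmol, ξ₁ = 100.8 kmol.
Outlet amounts (n = n₀ + Σ ν·ξ):
  F: 356 − 2(100.8) − 1(31.13) = 123.2
  E: 555 − 2(100.8) − 1(31.13) = 322.2
  B: 0 + 2(100.8) = 201.7
  C: 0 + 2(31.13) = 62.25
  A: 0 + 2(31.13) = 62.25
Total out = 123.2 + 322.2 + 201.7 + 62.25 + 62.25 = 771.6 kmol.

772 kmol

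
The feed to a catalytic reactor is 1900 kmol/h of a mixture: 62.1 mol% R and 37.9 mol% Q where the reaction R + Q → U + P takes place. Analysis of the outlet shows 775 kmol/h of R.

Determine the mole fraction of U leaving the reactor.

0.213

For R: n = n₀ − 1ξ → 775 = 1180 − 1ξ, giving ξ = 404.9 kmol/h.
Outlet amounts (n = n₀ + ν ξ):
  R: 1180 − 1(404.9) = 775
  Q: 720.1 − 1(404.9) = 315.2
  U: 0 + 1(404.9) = 404.9
  P: 0 + 1(404.9) = 404.9
Total out = 1900 kmol/h; y_U = 404.9 / 1900 = 0.2131.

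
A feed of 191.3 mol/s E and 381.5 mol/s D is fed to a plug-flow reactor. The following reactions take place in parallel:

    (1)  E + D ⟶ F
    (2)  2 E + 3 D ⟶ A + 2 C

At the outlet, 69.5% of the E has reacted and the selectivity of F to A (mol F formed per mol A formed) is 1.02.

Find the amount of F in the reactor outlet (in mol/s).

Conversion of E: E consumed = 0.695 × 191.3 = 133 mol/s = 1ξ₁ + 2ξ₂.
Selectivity: 1ξ₁ / (1ξ₂) = 1.02 → ξ₁ = 1.02 ξ₂.
Substitute: (1·1.02 + 2) ξ₂ = 133 → ξ₂ = 44.02 mol/s, ξ₁ = 44.9 mol/s.
Outlet amounts (n = n₀ + Σ ν·ξ):
  E: 191.3 − 1(44.9) − 2(44.02) = 58.35
  D: 381.5 − 1(44.9) − 3(44.02) = 204.5
  F: 0 + 1(44.9) = 44.9
  A: 0 + 1(44.02) = 44.02
  C: 0 + 2(44.02) = 88.05

44.9 mol/s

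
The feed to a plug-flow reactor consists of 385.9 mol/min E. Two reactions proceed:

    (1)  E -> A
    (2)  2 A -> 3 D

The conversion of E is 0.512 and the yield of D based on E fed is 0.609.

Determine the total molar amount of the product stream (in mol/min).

464 mol/min

Conversion of E: E consumed = 1ξ₁ = 0.512 × 385.9 → ξ₁ = 197.6 mol/min.
Yield of D: 3ξ₂ / 385.9 = 0.609 → ξ₂ = 78.34 mol/min.
Outlet amounts (n = n₀ + Σ ν·ξ):
  E: 385.9 − 1(197.6) = 188.3
  A: 0 + 1(197.6) − 2(78.34) = 40.91
  D: 0 + 3(78.34) = 235
Total out = 188.3 + 40.91 + 235 = 464.2 mol/min.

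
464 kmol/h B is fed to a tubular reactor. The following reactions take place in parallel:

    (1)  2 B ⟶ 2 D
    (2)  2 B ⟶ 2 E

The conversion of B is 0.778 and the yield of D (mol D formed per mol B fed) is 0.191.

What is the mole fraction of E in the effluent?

0.587

Yield of D: 2ξ₁ / 464 = 0.191 → ξ₁ = 44.31 kmol/h.
Conversion of B: 2ξ₁ + 2ξ₂ = 0.778 × 464 = 361 → ξ₂ = 136.2 kmol/h.
Outlet amounts (n = n₀ + Σ ν·ξ):
  B: 464 − 2(44.31) − 2(136.2) = 103
  D: 0 + 2(44.31) = 88.62
  E: 0 + 2(136.2) = 272.4
Total out = 464 kmol/h; y_E = 272.4 / 464 = 0.587.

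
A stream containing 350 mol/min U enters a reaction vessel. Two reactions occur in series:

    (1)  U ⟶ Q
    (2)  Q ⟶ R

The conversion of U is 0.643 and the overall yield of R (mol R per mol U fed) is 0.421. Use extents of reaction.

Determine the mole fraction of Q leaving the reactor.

0.222

Conversion of U: U consumed = 1ξ₁ = 0.643 × 350 → ξ₁ = 225.1 mol/min.
Yield of R: 1ξ₂ / 350 = 0.421 → ξ₂ = 147.3 mol/min.
Outlet amounts (n = n₀ + Σ ν·ξ):
  U: 350 − 1(225.1) = 124.9
  Q: 0 + 1(225.1) − 1(147.3) = 77.7
  R: 0 + 1(147.3) = 147.3
Total out = 350 mol/min; y_Q = 77.7 / 350 = 0.222.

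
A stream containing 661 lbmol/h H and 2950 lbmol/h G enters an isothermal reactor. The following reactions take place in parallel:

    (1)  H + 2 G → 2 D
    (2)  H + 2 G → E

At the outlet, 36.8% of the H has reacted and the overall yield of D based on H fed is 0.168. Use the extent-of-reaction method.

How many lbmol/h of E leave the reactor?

188 lbmol/h

Yield of D: 2ξ₁ / 661 = 0.168 → ξ₁ = 55.52 lbmol/h.
Conversion of H: 1ξ₁ + 1ξ₂ = 0.368 × 661 = 243.2 → ξ₂ = 187.7 lbmol/h.
Outlet amounts (n = n₀ + Σ ν·ξ):
  H: 661 − 1(55.52) − 1(187.7) = 417.8
  G: 2950 − 2(55.52) − 2(187.7) = 2464
  D: 0 + 2(55.52) = 111
  E: 0 + 1(187.7) = 187.7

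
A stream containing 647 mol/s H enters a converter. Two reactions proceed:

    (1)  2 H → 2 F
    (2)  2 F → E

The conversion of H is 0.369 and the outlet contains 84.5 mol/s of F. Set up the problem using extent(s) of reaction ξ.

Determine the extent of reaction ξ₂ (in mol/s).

ξ₂ = 77.1 mol/s

Conversion of H: H consumed = 2ξ₁ = 0.369 × 647 → ξ₁ = 119.4 mol/s.
F balance: n_F = 0 + 2ξ₁ − 2ξ₂ = 84.5 → ξ₂ = (2·119.4 − 84.5)/2 = 77.12 mol/s.
Outlet amounts (n = n₀ + Σ ν·ξ):
  H: 647 − 2(119.4) = 408.3
  F: 0 + 2(119.4) − 2(77.12) = 84.5
  E: 0 + 1(77.12) = 77.12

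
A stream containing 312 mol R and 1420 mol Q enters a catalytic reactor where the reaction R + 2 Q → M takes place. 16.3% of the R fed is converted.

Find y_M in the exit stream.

R reacted = 0.163 × 312 = 50.86 mol; ν_R = −1, so ξ = 50.86/1 = 50.86 mol.
Outlet amounts (n = n₀ + ν ξ):
  R: 312 − 1(50.86) = 261.1
  Q: 1420 − 2(50.86) = 1318
  M: 0 + 1(50.86) = 50.86
Total out = 1630 mol; y_M = 50.86 / 1630 = 0.03119.

0.0312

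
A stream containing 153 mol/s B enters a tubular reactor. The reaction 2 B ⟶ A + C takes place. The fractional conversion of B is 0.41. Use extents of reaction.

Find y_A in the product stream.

0.205

B reacted = 0.41 × 153 = 62.73 mol/s; ν_B = −2, so ξ = 62.73/2 = 31.36 mol/s.
Outlet amounts (n = n₀ + ν ξ):
  B: 153 − 2(31.36) = 90.27
  A: 0 + 1(31.36) = 31.36
  C: 0 + 1(31.36) = 31.36
Total out = 153 mol/s; y_A = 31.36 / 153 = 0.205.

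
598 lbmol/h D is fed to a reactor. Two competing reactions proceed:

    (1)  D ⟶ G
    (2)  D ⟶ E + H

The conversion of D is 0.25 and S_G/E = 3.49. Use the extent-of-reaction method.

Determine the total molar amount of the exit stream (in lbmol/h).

631 lbmol/h

Conversion of D: D consumed = 0.25 × 598 = 149.5 lbmol/h = 1ξ₁ + 1ξ₂.
Selectivity: 1ξ₁ / (1ξ₂) = 3.49 → ξ₁ = 3.49 ξ₂.
Substitute: (1·3.49 + 1) ξ₂ = 149.5 → ξ₂ = 33.3 lbmol/h, ξ₁ = 116.2 lbmol/h.
Outlet amounts (n = n₀ + Σ ν·ξ):
  D: 598 − 1(116.2) − 1(33.3) = 448.5
  G: 0 + 1(116.2) = 116.2
  E: 0 + 1(33.3) = 33.3
  H: 0 + 1(33.3) = 33.3
Total out = 448.5 + 116.2 + 33.3 + 33.3 = 631.3 lbmol/h.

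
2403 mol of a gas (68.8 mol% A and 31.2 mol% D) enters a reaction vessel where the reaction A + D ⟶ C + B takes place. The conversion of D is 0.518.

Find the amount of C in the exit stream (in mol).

388 mol

D reacted = 0.518 × 749.7 = 388.4 mol; ν_D = −1, so ξ = 388.4/1 = 388.4 mol.
Outlet amounts (n = n₀ + ν ξ):
  A: 1653 − 1(388.4) = 1265
  D: 749.7 − 1(388.4) = 361.4
  C: 0 + 1(388.4) = 388.4
  B: 0 + 1(388.4) = 388.4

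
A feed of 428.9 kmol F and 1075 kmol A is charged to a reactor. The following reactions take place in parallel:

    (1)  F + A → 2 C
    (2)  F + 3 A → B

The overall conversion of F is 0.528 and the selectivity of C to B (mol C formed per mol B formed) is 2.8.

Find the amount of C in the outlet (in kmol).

264 kmol

Conversion of F: F consumed = 0.528 × 428.9 = 226.5 kmol = 1ξ₁ + 1ξ₂.
Selectivity: 2ξ₁ / (1ξ₂) = 2.8 → ξ₁ = 1.4 ξ₂.
Substitute: (1·1.4 + 1) ξ₂ = 226.5 → ξ₂ = 94.36 kmol, ξ₁ = 132.1 kmol.
Outlet amounts (n = n₀ + Σ ν·ξ):
  F: 428.9 − 1(132.1) − 1(94.36) = 202.4
  A: 1075 − 1(132.1) − 3(94.36) = 659.8
  C: 0 + 2(132.1) = 264.2
  B: 0 + 1(94.36) = 94.36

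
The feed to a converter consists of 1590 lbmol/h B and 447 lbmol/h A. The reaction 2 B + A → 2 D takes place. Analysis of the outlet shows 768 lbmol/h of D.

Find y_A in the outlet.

0.0381

For D: n = n₀ + 2ξ → 768 = 0 + 2ξ, giving ξ = 384 lbmol/h.
Outlet amounts (n = n₀ + ν ξ):
  B: 1590 − 2(384) = 822
  A: 447 − 1(384) = 63
  D: 0 + 2(384) = 768
Total out = 1653 lbmol/h; y_A = 63 / 1653 = 0.03811.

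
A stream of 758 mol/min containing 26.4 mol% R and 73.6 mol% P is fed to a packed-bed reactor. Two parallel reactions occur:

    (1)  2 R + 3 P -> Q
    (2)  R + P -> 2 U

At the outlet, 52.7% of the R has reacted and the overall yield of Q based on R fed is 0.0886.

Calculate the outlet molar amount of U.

140 mol/min

Yield of Q: 1ξ₁ / 200.1 = 0.0886 → ξ₁ = 17.73 mol/min.
Conversion of R: 2ξ₁ + 1ξ₂ = 0.527 × 200.1 = 105.5 → ξ₂ = 70 mol/min.
Outlet amounts (n = n₀ + Σ ν·ξ):
  R: 200.1 − 2(17.73) − 1(70) = 94.65
  P: 557.9 − 3(17.73) − 1(70) = 434.7
  Q: 0 + 1(17.73) = 17.73
  U: 0 + 2(70) = 140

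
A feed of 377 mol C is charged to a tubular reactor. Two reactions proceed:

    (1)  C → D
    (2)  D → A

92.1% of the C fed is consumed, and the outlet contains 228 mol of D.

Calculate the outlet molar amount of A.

119 mol

Conversion of C: C consumed = 1ξ₁ = 0.921 × 377 → ξ₁ = 347.2 mol.
D balance: n_D = 0 + 1ξ₁ − 1ξ₂ = 228 → ξ₂ = (1·347.2 − 228)/1 = 119.2 mol.
Outlet amounts (n = n₀ + Σ ν·ξ):
  C: 377 − 1(347.2) = 29.78
  D: 0 + 1(347.2) − 1(119.2) = 228
  A: 0 + 1(119.2) = 119.2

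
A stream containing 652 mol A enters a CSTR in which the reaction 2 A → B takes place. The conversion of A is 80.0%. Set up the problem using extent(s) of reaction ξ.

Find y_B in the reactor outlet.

0.667

A reacted = 0.8 × 652 = 521.6 mol; ν_A = −2, so ξ = 521.6/2 = 260.8 mol.
Outlet amounts (n = n₀ + ν ξ):
  A: 652 − 2(260.8) = 130.4
  B: 0 + 1(260.8) = 260.8
Total out = 391.2 mol; y_B = 260.8 / 391.2 = 0.6667.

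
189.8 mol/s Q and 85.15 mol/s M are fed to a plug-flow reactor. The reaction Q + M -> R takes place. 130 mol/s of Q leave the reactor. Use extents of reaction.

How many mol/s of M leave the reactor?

25.3 mol/s

For Q: n = n₀ − 1ξ → 130 = 189.8 − 1ξ, giving ξ = 59.8 mol/s.
Outlet amounts (n = n₀ + ν ξ):
  Q: 189.8 − 1(59.8) = 130
  M: 85.15 − 1(59.8) = 25.35
  R: 0 + 1(59.8) = 59.8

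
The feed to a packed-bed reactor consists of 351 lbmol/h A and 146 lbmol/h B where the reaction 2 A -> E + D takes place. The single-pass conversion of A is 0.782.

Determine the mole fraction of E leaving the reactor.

A reacted = 0.782 × 351 = 274.5 lbmol/h; ν_A = −2, so ξ = 274.5/2 = 137.2 lbmol/h.
Outlet amounts (n = n₀ + ν ξ):
  A: 351 − 2(137.2) = 76.52
  E: 0 + 1(137.2) = 137.2
  D: 0 + 1(137.2) = 137.2
  B: 146 (inert)
Total out = 497 lbmol/h; y_E = 137.2 / 497 = 0.2761.

0.276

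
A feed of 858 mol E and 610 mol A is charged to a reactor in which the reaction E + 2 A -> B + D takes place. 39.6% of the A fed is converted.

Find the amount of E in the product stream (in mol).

737 mol

A reacted = 0.396 × 610 = 241.6 mol; ν_A = −2, so ξ = 241.6/2 = 120.8 mol.
Outlet amounts (n = n₀ + ν ξ):
  E: 858 − 1(120.8) = 737.2
  A: 610 − 2(120.8) = 368.4
  B: 0 + 1(120.8) = 120.8
  D: 0 + 1(120.8) = 120.8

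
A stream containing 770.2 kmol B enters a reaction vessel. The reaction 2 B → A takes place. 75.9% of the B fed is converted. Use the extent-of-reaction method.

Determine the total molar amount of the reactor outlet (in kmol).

B reacted = 0.759 × 770.2 = 584.6 kmol; ν_B = −2, so ξ = 584.6/2 = 292.3 kmol.
Outlet amounts (n = n₀ + ν ξ):
  B: 770.2 − 2(292.3) = 185.6
  A: 0 + 1(292.3) = 292.3
Total out = 185.6 + 292.3 = 477.9 kmol.

478 kmol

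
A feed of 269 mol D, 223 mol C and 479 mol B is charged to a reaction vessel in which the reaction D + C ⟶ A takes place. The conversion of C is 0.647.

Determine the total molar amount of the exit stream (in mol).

827 mol

C reacted = 0.647 × 223 = 144.3 mol; ν_C = −1, so ξ = 144.3/1 = 144.3 mol.
Outlet amounts (n = n₀ + ν ξ):
  D: 269 − 1(144.3) = 124.7
  C: 223 − 1(144.3) = 78.72
  A: 0 + 1(144.3) = 144.3
  B: 479 (inert)
Total out = 124.7 + 78.72 + 144.3 + 479 = 826.7 mol.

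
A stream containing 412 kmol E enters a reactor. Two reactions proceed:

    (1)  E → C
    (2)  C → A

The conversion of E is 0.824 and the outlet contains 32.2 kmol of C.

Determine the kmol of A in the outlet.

307 kmol

Conversion of E: E consumed = 1ξ₁ = 0.824 × 412 → ξ₁ = 339.5 kmol.
C balance: n_C = 0 + 1ξ₁ − 1ξ₂ = 32.2 → ξ₂ = (1·339.5 − 32.2)/1 = 307.3 kmol.
Outlet amounts (n = n₀ + Σ ν·ξ):
  E: 412 − 1(339.5) = 72.51
  C: 0 + 1(339.5) − 1(307.3) = 32.2
  A: 0 + 1(307.3) = 307.3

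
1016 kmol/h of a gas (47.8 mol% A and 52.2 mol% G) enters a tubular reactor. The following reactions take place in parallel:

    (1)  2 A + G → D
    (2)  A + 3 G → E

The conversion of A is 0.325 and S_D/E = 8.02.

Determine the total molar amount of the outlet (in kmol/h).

840 kmol/h

Conversion of A: A consumed = 0.325 × 485.6 = 157.8 kmol/h = 2ξ₁ + 1ξ₂.
Selectivity: 1ξ₁ / (1ξ₂) = 8.02 → ξ₁ = 8.02 ξ₂.
Substitute: (2·8.02 + 1) ξ₂ = 157.8 → ξ₂ = 9.263 kmol/h, ξ₁ = 74.29 kmol/h.
Outlet amounts (n = n₀ + Σ ν·ξ):
  A: 485.6 − 2(74.29) − 1(9.263) = 327.8
  G: 530.4 − 1(74.29) − 3(9.263) = 428.3
  D: 0 + 1(74.29) = 74.29
  E: 0 + 1(9.263) = 9.263
Total out = 327.8 + 428.3 + 74.29 + 9.263 = 839.6 kmol/h.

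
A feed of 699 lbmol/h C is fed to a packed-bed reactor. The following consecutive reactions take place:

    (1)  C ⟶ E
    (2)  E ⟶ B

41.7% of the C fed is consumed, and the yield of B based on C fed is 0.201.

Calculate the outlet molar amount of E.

151 lbmol/h

Conversion of C: C consumed = 1ξ₁ = 0.417 × 699 → ξ₁ = 291.5 lbmol/h.
Yield of B: 1ξ₂ / 699 = 0.201 → ξ₂ = 140.5 lbmol/h.
Outlet amounts (n = n₀ + Σ ν·ξ):
  C: 699 − 1(291.5) = 407.5
  E: 0 + 1(291.5) − 1(140.5) = 151
  B: 0 + 1(140.5) = 140.5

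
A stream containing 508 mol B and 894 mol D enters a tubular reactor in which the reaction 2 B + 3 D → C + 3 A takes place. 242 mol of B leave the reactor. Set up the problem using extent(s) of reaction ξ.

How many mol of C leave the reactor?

133 mol

For B: n = n₀ − 2ξ → 242 = 508 − 2ξ, giving ξ = 133 mol.
Outlet amounts (n = n₀ + ν ξ):
  B: 508 − 2(133) = 242
  D: 894 − 3(133) = 495
  C: 0 + 1(133) = 133
  A: 0 + 3(133) = 399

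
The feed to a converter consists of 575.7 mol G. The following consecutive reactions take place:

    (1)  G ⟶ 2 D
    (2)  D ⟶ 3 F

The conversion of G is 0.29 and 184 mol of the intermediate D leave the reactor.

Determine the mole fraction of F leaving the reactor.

0.431

Conversion of G: G consumed = 1ξ₁ = 0.29 × 575.7 → ξ₁ = 167 mol.
D balance: n_D = 0 + 2ξ₁ − 1ξ₂ = 184 → ξ₂ = (2·167 − 184)/1 = 149.9 mol.
Outlet amounts (n = n₀ + Σ ν·ξ):
  G: 575.7 − 1(167) = 408.7
  D: 0 + 2(167) − 1(149.9) = 184
  F: 0 + 3(149.9) = 449.7
Total out = 1042 mol; y_F = 449.7 / 1042 = 0.4314.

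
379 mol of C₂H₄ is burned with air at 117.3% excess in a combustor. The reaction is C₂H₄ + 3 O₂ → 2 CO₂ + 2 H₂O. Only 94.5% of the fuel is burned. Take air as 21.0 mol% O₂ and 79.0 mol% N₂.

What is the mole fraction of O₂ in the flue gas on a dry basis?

Stoichiometric O₂ = 3 × 379 = 1137 mol; O₂ fed = 1137 × 2.173 = 2471 mol.
N₂ fed = 2471 × 79/21 = 9295 mol.
Fuel reacted = 0.945 × 379 → ξ = 358.2 mol.
Outlet (n = n₀ + ν ξ):
  C₂H₄: 379 − 1(358.2) = 20.85
  O₂: 2471 − 3(358.2) = 1396
  N₂: 9295 (inert)
  CO₂: 0 + 2(358.2) = 716.3
  H₂O: 0 + 2(358.2) = 716.3
Dry total = 11430 mol; y_O₂ (dry) = 1396 / 11430 = 0.1222.

0.122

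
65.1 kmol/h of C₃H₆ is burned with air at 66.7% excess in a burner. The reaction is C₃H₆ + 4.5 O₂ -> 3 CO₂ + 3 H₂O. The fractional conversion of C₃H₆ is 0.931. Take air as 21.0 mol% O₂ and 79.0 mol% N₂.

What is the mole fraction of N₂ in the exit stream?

0.759

Stoichiometric O₂ = 4.5 × 65.1 = 292.9 kmol/h; O₂ fed = 292.9 × 1.667 = 488.3 kmol/h.
N₂ fed = 488.3 × 79/21 = 1837 kmol/h.
Fuel reacted = 0.931 × 65.1 → ξ = 60.61 kmol/h.
Outlet (n = n₀ + ν ξ):
  C₃H₆: 65.1 − 1(60.61) = 4.492
  O₂: 488.3 − 4.5(60.61) = 215.6
  N₂: 1837 (inert)
  CO₂: 0 + 3(60.61) = 181.8
  H₂O: 0 + 3(60.61) = 181.8
Total out = 2421 kmol/h; y_N₂ = 1837 / 2421 = 0.7589.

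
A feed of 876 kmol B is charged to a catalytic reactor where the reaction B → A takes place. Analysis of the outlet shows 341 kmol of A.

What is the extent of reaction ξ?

ξ = 341 kmol

For A: n = n₀ + 1ξ → 341 = 0 + 1ξ, giving ξ = 341 kmol.
Outlet amounts (n = n₀ + ν ξ):
  B: 876 − 1(341) = 535
  A: 0 + 1(341) = 341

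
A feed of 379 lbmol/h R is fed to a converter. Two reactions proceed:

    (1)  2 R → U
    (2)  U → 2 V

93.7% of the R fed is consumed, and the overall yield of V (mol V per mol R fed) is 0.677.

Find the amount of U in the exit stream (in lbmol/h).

Conversion of R: R consumed = 2ξ₁ = 0.937 × 379 → ξ₁ = 177.6 lbmol/h.
Yield of V: 2ξ₂ / 379 = 0.677 → ξ₂ = 128.3 lbmol/h.
Outlet amounts (n = n₀ + Σ ν·ξ):
  R: 379 − 2(177.6) = 23.88
  U: 0 + 1(177.6) − 1(128.3) = 49.27
  V: 0 + 2(128.3) = 256.6

49.3 lbmol/h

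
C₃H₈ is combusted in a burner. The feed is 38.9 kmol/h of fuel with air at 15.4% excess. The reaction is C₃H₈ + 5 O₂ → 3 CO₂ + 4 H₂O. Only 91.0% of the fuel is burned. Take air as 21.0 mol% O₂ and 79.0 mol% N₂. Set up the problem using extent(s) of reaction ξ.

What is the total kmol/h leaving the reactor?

1140 kmol/h

Stoichiometric O₂ = 5 × 38.9 = 194.5 kmol/h; O₂ fed = 194.5 × 1.154 = 224.5 kmol/h.
N₂ fed = 224.5 × 79/21 = 844.4 kmol/h.
Fuel reacted = 0.91 × 38.9 → ξ = 35.4 kmol/h.
Outlet (n = n₀ + ν ξ):
  C₃H₈: 38.9 − 1(35.4) = 3.501
  O₂: 224.5 − 5(35.4) = 47.46
  N₂: 844.4 (inert)
  CO₂: 0 + 3(35.4) = 106.2
  H₂O: 0 + 4(35.4) = 141.6
Total out = 3.501 + 47.46 + 844.4 + 106.2 + 141.6 = 1143 kmol/h.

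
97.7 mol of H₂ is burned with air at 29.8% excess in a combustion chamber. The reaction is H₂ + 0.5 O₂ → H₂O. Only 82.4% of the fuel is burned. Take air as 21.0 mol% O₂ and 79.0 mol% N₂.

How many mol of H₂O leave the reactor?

80.5 mol

Stoichiometric O₂ = 0.5 × 97.7 = 48.85 mol; O₂ fed = 48.85 × 1.298 = 63.41 mol.
N₂ fed = 63.41 × 79/21 = 238.5 mol.
Fuel reacted = 0.824 × 97.7 → ξ = 80.5 mol.
Outlet (n = n₀ + ν ξ):
  H₂: 97.7 − 1(80.5) = 17.2
  O₂: 63.41 − 0.5(80.5) = 23.15
  N₂: 238.5 (inert)
  H₂O: 0 + 1(80.5) = 80.5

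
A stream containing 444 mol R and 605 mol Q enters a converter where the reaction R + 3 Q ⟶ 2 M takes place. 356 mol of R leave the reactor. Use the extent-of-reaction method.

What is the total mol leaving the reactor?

For R: n = n₀ − 1ξ → 356 = 444 − 1ξ, giving ξ = 88 mol.
Outlet amounts (n = n₀ + ν ξ):
  R: 444 − 1(88) = 356
  Q: 605 − 3(88) = 341
  M: 0 + 2(88) = 176
Total out = 356 + 341 + 176 = 873 mol.

873 mol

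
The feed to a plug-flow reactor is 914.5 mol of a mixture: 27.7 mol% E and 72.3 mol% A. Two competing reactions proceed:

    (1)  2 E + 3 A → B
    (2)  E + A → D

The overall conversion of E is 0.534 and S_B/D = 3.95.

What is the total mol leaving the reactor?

659 mol

Conversion of E: E consumed = 0.534 × 253.3 = 135.3 mol = 2ξ₁ + 1ξ₂.
Selectivity: 1ξ₁ / (1ξ₂) = 3.95 → ξ₁ = 3.95 ξ₂.
Substitute: (2·3.95 + 1) ξ₂ = 135.3 → ξ₂ = 15.2 mol, ξ₁ = 60.04 mol.
Outlet amounts (n = n₀ + Σ ν·ξ):
  E: 253.3 − 2(60.04) − 1(15.2) = 118
  A: 661.2 − 3(60.04) − 1(15.2) = 465.9
  B: 0 + 1(60.04) = 60.04
  D: 0 + 1(15.2) = 15.2
Total out = 118 + 465.9 + 60.04 + 15.2 = 659.2 mol.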